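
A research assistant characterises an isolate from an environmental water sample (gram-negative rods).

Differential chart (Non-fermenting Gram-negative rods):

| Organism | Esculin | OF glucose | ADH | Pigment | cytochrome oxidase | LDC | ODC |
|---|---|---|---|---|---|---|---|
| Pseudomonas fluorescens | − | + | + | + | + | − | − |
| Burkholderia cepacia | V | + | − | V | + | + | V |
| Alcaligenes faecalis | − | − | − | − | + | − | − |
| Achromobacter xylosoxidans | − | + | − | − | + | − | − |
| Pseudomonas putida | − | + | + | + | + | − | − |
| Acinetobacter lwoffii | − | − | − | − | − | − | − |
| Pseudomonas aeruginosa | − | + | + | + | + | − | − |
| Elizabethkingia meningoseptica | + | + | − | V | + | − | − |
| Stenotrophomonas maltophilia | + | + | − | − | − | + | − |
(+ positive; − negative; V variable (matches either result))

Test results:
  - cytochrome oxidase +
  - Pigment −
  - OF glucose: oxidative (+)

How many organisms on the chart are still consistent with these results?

cytochrome oxidase +: excludes Acinetobacter lwoffii, Stenotrophomonas maltophilia — 7 left.
Pigment −: excludes Pseudomonas fluorescens, Pseudomonas putida, Pseudomonas aeruginosa — 4 left.
OF glucose +: excludes Alcaligenes faecalis — 3 left.
Still consistent: Achromobacter xylosoxidans, Burkholderia cepacia, Elizabethkingia meningoseptica.

3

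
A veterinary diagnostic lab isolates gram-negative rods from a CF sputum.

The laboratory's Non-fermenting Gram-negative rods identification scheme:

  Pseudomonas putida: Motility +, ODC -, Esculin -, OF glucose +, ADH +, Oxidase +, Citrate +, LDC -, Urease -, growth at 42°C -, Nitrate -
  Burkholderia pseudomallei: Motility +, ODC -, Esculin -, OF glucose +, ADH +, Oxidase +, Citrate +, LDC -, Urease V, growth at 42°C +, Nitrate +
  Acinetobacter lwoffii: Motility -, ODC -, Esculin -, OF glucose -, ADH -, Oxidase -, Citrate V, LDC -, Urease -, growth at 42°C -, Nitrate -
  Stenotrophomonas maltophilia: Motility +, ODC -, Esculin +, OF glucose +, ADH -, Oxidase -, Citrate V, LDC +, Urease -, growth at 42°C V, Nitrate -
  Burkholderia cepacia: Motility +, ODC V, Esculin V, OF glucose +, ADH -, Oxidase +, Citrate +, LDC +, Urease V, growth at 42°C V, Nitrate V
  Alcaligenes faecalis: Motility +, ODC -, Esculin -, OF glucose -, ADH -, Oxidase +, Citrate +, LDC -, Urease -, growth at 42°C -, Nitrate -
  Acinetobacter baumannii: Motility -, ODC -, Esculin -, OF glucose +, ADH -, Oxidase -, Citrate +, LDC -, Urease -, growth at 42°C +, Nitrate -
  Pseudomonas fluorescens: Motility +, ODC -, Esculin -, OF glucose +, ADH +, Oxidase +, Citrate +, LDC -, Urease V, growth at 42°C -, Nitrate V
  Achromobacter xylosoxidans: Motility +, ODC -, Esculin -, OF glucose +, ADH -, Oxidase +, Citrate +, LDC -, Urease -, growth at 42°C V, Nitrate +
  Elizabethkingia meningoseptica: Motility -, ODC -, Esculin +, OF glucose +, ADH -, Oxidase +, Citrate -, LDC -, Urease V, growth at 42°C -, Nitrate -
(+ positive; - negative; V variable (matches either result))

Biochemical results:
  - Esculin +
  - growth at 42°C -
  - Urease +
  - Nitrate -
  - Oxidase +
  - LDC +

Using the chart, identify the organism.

Esculin +: excludes 7 organisms — 3 left.
Urease +: excludes Stenotrophomonas maltophilia — 2 left.
LDC +: excludes Elizabethkingia meningoseptica — 1 left.
growth at 42°C -: the one remaining candidate is consistent.
Nitrate -: the one remaining candidate is consistent.
Oxidase +: the one remaining candidate is consistent.

Burkholderia cepacia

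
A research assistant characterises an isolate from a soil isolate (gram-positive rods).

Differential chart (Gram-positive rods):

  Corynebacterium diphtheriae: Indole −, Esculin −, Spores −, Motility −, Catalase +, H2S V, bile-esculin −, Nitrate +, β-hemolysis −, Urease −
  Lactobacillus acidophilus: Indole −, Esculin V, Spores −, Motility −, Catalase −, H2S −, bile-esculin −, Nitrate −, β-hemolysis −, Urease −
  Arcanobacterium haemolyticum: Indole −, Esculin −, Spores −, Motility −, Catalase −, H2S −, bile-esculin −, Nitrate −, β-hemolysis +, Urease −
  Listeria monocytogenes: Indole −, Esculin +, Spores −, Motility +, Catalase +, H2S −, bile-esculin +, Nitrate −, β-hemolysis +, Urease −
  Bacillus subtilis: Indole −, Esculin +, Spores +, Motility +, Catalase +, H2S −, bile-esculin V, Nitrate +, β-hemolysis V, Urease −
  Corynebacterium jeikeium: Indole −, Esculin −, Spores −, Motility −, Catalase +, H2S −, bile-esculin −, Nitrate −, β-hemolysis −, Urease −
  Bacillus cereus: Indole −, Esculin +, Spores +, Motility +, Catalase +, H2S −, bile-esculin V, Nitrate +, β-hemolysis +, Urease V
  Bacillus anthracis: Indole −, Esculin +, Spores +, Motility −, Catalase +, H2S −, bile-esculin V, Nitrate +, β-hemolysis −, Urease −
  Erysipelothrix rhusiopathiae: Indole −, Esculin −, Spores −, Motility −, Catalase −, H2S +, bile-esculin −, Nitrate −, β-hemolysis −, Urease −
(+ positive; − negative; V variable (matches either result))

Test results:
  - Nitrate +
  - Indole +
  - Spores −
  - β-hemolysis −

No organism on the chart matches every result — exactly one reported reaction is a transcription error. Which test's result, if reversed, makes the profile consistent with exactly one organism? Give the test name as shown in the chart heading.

As reported, no row in the chart matches all 4 reactions.
Reversing Indole (to −) → unique match: Corynebacterium diphtheriae.
Reversing Nitrate → still no organism matches.
Reversing β-hemolysis → still no organism matches.
Reversing Spores → still no organism matches.

Indole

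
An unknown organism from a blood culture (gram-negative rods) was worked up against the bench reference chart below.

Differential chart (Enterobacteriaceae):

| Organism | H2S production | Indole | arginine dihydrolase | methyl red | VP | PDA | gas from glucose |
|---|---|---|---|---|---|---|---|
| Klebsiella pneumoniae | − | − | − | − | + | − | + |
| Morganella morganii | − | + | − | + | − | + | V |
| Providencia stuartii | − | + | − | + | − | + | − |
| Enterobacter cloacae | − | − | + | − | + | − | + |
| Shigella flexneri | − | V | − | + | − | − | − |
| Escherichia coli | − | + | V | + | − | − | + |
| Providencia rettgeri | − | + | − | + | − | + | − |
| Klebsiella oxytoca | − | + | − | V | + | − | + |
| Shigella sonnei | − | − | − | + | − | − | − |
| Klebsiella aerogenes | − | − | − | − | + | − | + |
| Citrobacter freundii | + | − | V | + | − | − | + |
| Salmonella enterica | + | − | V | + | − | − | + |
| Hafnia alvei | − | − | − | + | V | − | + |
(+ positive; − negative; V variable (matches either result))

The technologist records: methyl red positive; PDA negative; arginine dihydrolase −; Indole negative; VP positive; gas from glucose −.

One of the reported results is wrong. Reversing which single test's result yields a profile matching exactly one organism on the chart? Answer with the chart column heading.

gas from glucose

As reported, no row in the chart matches all 6 reactions.
Reversing Indole → still no organism matches.
Reversing methyl red → still no organism matches.
Reversing gas from glucose (to +) → unique match: Hafnia alvei.
Reversing PDA → still no organism matches.
Reversing arginine dihydrolase → still no organism matches.
Reversing VP → 2 organisms match (not unique).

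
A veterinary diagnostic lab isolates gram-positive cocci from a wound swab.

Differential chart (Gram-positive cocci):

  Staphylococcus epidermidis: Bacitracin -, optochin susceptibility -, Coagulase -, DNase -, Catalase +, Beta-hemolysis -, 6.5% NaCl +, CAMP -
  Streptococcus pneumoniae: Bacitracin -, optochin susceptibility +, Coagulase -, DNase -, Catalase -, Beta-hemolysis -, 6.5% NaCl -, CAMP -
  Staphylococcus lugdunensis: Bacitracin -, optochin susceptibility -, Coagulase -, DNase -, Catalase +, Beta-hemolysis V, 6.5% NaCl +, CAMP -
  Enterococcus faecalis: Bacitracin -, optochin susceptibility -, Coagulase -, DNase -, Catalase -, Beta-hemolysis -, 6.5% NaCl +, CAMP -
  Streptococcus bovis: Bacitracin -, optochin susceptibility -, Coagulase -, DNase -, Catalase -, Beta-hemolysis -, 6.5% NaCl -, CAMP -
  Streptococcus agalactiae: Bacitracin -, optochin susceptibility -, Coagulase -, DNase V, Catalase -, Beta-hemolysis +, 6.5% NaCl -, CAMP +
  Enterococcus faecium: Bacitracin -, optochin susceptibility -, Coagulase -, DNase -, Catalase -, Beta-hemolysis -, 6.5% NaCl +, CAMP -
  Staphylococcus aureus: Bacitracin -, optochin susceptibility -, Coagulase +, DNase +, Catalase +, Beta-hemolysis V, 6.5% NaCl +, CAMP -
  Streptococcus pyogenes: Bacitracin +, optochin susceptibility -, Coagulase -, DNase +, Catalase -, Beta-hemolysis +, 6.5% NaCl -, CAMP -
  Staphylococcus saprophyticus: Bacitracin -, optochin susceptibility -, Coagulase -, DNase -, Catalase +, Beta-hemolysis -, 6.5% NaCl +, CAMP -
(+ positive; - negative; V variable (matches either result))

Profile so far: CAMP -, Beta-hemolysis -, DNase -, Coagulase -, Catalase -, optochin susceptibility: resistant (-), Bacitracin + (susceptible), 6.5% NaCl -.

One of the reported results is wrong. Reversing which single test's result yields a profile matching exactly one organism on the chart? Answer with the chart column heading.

As reported, no row in the chart matches all 8 reactions.
Reversing DNase → still no organism matches.
Reversing Catalase → still no organism matches.
Reversing CAMP → still no organism matches.
Reversing 6.5% NaCl → still no organism matches.
Reversing Bacitracin (to -) → unique match: Streptococcus bovis.
Reversing Beta-hemolysis → still no organism matches.
Reversing optochin susceptibility → still no organism matches.
Reversing Coagulase → still no organism matches.

Bacitracin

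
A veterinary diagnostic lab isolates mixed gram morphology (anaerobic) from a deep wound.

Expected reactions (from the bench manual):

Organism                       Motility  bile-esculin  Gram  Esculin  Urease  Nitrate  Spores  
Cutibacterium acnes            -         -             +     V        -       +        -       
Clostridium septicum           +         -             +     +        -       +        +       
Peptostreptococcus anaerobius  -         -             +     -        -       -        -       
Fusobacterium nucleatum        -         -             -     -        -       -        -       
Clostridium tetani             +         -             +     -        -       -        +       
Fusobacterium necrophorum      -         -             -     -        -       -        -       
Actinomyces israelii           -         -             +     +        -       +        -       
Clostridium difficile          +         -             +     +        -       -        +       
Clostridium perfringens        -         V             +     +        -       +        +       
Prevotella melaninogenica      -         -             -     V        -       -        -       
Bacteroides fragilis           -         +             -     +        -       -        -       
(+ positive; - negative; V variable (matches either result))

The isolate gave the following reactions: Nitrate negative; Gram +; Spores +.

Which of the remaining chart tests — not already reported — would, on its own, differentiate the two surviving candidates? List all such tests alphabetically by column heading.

Spores +: excludes 7 organisms — 4 left.
Gram +: all 4 remaining candidates are consistent.
Nitrate -: excludes Clostridium septicum, Clostridium perfringens — 2 left.
Two candidates remain: Clostridium difficile and Clostridium tetani.
  Motility: + vs + — same for both, does not separate.
  bile-esculin: - vs - — same for both, does not separate.
  Esculin: Clostridium difficile +, Clostridium tetani - — discriminates.
  Urease: - vs - — same for both, does not separate.

Esculin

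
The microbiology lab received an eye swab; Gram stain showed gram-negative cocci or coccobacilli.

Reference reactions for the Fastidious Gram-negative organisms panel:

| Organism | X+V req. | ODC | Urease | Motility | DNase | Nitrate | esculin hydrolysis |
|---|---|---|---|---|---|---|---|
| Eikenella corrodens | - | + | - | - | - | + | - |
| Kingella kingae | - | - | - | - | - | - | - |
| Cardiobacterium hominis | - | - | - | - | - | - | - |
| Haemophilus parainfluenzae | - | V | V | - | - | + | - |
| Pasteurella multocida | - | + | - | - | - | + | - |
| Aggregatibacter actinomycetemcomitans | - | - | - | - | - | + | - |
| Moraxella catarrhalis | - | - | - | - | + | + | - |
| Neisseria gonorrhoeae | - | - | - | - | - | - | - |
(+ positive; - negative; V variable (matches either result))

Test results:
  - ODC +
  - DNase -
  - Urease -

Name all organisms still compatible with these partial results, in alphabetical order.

Eikenella corrodens, Haemophilus parainfluenzae, Pasteurella multocida

Urease -: all 8 remaining candidates are consistent.
ODC +: excludes 5 organisms — 3 left.
DNase -: all 3 remaining candidates are consistent.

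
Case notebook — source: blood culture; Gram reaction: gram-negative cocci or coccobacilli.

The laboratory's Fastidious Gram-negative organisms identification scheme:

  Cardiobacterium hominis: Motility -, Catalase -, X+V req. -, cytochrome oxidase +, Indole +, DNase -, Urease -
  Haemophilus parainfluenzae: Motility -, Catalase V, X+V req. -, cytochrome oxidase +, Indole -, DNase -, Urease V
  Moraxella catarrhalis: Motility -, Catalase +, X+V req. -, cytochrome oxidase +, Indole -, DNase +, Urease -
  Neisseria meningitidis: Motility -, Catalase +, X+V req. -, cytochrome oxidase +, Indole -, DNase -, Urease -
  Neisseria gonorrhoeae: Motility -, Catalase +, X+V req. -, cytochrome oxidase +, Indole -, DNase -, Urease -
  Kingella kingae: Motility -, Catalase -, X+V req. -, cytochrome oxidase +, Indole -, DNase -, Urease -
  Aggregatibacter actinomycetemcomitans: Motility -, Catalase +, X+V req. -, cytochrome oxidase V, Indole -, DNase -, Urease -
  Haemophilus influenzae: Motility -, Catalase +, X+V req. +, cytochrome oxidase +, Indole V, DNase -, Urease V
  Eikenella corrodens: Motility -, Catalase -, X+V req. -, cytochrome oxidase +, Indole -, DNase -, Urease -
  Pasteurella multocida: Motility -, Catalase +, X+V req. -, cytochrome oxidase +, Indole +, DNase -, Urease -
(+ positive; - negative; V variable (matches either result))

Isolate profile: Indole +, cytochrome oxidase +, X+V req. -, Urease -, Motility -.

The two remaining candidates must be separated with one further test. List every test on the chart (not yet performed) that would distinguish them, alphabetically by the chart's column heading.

Catalase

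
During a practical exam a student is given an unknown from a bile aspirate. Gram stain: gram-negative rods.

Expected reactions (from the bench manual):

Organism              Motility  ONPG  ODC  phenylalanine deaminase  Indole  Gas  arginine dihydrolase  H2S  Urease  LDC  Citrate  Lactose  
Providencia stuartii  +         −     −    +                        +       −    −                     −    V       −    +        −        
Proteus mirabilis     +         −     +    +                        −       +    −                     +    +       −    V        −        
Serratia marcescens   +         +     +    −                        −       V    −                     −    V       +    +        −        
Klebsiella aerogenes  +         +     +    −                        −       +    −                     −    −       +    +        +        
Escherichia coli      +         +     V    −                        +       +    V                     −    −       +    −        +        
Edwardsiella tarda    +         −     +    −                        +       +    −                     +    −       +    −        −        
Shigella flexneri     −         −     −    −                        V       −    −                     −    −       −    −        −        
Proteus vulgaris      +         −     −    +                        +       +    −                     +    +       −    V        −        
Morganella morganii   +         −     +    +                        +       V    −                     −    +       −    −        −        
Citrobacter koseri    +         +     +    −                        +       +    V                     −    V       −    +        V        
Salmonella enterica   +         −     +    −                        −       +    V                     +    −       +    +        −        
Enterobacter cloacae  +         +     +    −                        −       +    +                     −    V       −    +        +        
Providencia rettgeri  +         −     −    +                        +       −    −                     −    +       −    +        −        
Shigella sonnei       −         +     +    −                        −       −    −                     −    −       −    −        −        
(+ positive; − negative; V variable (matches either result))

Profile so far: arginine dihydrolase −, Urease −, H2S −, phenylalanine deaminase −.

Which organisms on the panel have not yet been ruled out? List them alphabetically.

Citrobacter koseri, Escherichia coli, Klebsiella aerogenes, Serratia marcescens, Shigella flexneri, Shigella sonnei

H2S −: excludes Proteus mirabilis, Edwardsiella tarda, Proteus vulgaris, Salmonella enterica — 10 left.
phenylalanine deaminase −: excludes Providencia stuartii, Morganella morganii, Providencia rettgeri — 7 left.
Urease −: all 7 remaining candidates are consistent.
arginine dihydrolase −: excludes Enterobacter cloacae — 6 left.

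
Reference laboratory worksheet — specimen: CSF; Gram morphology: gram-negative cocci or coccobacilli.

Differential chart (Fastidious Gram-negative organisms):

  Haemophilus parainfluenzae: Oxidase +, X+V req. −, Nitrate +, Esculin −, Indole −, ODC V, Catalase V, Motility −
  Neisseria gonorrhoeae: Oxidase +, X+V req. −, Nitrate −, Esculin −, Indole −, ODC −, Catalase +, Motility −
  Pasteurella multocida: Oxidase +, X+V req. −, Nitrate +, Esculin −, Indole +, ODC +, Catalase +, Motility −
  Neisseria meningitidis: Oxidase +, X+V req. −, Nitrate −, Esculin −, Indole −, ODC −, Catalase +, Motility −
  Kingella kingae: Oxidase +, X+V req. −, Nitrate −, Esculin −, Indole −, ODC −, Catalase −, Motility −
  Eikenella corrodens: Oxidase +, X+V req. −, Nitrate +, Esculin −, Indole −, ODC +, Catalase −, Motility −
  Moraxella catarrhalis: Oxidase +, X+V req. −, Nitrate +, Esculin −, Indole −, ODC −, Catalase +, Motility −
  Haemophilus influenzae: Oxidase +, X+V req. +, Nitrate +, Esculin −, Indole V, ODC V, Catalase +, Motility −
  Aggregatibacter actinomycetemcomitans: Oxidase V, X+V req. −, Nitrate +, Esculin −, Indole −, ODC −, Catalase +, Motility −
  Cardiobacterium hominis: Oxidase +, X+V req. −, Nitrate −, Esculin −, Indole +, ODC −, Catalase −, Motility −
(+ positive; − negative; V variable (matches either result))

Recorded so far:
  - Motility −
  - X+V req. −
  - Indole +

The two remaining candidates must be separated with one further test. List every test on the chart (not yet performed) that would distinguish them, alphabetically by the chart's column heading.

Indole +: excludes 7 organisms — 3 left.
Motility −: all 3 remaining candidates are consistent.
X+V req. −: excludes Haemophilus influenzae — 2 left.
Two candidates remain: Cardiobacterium hominis and Pasteurella multocida.
  Oxidase: + vs + — same for both, does not separate.
  Nitrate: Cardiobacterium hominis −, Pasteurella multocida + — discriminates.
  Esculin: − vs − — same for both, does not separate.
  ODC: Cardiobacterium hominis −, Pasteurella multocida + — discriminates.
  Catalase: Cardiobacterium hominis −, Pasteurella multocida + — discriminates.

Catalase, Nitrate, ODC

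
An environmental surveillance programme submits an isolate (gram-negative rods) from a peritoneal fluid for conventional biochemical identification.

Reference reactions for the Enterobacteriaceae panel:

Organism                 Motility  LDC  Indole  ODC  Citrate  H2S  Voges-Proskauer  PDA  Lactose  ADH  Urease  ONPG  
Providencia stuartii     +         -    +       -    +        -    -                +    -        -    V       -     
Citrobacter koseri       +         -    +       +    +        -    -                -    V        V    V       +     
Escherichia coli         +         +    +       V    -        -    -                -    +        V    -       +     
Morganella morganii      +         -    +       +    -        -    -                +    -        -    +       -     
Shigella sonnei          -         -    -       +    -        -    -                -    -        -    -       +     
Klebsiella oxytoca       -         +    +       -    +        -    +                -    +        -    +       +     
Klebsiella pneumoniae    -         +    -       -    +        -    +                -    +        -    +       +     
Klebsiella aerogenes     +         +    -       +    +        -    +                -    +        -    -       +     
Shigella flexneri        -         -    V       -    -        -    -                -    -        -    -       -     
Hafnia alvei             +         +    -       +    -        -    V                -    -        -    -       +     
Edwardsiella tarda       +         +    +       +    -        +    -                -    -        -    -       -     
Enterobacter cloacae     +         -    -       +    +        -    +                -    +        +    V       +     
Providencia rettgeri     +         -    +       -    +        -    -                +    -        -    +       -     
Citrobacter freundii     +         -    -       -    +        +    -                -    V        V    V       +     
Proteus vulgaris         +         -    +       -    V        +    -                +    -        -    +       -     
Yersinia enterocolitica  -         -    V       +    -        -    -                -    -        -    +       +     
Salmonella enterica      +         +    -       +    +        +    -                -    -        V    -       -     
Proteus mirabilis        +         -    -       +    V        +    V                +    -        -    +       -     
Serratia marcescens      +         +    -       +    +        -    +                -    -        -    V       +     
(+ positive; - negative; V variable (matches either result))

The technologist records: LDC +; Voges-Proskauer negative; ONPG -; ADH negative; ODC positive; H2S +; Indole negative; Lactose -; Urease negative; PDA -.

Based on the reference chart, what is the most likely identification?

PDA -: excludes 5 organisms — 14 left.
Urease -: excludes Klebsiella oxytoca, Klebsiella pneumoniae, Yersinia enterocolitica — 11 left.
Lactose -: excludes Escherichia coli, Klebsiella aerogenes, Enterobacter cloacae — 8 left.
LDC +: excludes Citrobacter koseri, Shigella sonnei, Shigella flexneri, Citrobacter freundii — 4 left.
ODC +: all 4 remaining candidates are consistent.
ADH -: all 4 remaining candidates are consistent.
Voges-Proskauer -: excludes Serratia marcescens — 3 left.
ONPG -: excludes Hafnia alvei — 2 left.
Indole -: excludes Edwardsiella tarda — 1 left.
H2S +: the one remaining candidate is consistent.

Salmonella enterica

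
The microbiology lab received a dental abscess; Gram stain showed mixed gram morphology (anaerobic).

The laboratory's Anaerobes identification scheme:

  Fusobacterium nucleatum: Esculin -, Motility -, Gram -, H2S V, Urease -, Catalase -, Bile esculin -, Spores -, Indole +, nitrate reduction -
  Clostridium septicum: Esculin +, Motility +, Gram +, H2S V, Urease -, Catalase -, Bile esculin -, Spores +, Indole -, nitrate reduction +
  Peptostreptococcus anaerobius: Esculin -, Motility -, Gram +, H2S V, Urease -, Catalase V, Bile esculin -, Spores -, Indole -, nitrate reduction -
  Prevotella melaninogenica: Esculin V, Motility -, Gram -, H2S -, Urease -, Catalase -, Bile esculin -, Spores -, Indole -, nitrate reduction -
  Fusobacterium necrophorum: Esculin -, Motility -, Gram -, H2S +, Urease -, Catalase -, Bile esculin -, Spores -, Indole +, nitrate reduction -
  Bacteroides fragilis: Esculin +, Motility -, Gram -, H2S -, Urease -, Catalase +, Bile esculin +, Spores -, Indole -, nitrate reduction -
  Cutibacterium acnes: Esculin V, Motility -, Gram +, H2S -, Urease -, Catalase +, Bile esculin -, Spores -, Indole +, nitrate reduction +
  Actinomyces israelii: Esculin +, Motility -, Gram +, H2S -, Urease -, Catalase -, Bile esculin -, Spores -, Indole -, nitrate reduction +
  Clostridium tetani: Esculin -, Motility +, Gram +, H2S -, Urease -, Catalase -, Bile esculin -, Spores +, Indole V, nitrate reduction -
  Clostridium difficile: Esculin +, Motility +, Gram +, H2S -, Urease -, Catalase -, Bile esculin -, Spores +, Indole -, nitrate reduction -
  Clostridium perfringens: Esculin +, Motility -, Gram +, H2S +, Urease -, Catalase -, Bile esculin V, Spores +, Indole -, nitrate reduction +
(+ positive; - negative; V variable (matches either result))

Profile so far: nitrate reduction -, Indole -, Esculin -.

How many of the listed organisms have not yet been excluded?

3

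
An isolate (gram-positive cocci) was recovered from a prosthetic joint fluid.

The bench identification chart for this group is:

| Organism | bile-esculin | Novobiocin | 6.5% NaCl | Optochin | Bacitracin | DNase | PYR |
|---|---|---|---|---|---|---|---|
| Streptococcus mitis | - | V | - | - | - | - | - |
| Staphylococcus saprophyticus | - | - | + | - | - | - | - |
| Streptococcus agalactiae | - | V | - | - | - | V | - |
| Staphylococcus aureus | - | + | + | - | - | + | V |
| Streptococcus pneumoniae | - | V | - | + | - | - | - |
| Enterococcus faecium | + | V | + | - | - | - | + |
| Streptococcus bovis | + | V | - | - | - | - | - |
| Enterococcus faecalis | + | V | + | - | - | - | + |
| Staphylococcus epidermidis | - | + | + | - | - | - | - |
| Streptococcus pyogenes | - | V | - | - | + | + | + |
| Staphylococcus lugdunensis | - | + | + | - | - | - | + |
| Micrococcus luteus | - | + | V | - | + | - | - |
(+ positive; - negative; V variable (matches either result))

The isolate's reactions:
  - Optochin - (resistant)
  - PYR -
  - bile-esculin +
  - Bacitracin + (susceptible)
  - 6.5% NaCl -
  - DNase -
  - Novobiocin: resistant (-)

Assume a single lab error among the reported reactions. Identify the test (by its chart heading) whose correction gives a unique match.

Bacitracin

As reported, no row in the chart matches all 7 reactions.
Reversing Bacitracin (to -) → unique match: Streptococcus bovis.
Reversing 6.5% NaCl → still no organism matches.
Reversing Novobiocin → still no organism matches.
Reversing Optochin → still no organism matches.
Reversing PYR → still no organism matches.
Reversing bile-esculin → still no organism matches.
Reversing DNase → still no organism matches.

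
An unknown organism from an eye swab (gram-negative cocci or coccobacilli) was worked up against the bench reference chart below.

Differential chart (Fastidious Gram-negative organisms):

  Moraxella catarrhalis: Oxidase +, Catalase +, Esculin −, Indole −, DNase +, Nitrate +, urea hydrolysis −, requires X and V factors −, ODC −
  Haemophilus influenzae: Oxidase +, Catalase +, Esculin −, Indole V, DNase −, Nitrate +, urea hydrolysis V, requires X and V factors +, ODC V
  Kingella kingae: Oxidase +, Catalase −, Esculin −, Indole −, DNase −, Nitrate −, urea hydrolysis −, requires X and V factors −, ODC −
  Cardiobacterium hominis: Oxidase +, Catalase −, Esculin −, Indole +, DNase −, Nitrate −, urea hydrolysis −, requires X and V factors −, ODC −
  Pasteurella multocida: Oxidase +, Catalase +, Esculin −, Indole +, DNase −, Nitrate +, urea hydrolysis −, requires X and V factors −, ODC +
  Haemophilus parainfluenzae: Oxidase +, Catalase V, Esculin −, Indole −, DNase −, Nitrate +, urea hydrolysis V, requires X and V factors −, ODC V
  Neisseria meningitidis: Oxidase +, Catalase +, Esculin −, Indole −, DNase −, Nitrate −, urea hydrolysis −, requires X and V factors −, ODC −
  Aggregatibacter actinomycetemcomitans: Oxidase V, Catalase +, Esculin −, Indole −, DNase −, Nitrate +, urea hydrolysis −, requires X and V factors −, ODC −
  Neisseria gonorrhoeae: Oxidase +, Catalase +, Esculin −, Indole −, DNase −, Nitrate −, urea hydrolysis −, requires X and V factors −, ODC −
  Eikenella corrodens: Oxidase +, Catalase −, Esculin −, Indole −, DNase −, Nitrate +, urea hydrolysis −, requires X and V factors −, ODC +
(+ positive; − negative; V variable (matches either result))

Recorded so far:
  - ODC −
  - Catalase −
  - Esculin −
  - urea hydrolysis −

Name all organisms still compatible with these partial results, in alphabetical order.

urea hydrolysis −: all 10 remaining candidates are consistent.
Esculin −: all 10 remaining candidates are consistent.
Catalase −: excludes 6 organisms — 4 left.
ODC −: excludes Eikenella corrodens — 3 left.

Cardiobacterium hominis, Haemophilus parainfluenzae, Kingella kingae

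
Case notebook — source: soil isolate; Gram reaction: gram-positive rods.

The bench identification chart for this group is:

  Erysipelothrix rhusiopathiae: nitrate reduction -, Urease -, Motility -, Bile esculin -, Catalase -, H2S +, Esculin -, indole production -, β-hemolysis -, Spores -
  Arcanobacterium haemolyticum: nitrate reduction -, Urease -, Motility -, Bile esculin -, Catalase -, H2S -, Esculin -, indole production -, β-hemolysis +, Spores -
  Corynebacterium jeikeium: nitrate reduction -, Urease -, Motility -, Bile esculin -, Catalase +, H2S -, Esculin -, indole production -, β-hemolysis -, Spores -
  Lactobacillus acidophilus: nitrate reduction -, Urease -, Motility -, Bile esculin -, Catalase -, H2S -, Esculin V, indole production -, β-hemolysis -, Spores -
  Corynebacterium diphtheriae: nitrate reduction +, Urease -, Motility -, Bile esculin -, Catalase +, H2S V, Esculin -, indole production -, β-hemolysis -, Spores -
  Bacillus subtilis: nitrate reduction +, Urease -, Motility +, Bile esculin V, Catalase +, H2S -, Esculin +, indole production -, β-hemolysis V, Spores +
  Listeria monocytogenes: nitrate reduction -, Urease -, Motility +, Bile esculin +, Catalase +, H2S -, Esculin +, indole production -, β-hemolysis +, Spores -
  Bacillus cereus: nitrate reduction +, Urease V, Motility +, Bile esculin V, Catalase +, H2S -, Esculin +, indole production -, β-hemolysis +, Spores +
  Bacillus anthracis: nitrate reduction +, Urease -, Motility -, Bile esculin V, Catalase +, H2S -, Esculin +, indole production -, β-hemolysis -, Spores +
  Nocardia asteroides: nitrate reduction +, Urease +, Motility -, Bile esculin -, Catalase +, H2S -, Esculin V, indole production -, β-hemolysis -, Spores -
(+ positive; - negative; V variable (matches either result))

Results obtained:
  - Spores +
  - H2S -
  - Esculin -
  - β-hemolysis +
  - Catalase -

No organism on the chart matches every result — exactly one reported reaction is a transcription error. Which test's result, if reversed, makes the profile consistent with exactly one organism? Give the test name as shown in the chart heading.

Spores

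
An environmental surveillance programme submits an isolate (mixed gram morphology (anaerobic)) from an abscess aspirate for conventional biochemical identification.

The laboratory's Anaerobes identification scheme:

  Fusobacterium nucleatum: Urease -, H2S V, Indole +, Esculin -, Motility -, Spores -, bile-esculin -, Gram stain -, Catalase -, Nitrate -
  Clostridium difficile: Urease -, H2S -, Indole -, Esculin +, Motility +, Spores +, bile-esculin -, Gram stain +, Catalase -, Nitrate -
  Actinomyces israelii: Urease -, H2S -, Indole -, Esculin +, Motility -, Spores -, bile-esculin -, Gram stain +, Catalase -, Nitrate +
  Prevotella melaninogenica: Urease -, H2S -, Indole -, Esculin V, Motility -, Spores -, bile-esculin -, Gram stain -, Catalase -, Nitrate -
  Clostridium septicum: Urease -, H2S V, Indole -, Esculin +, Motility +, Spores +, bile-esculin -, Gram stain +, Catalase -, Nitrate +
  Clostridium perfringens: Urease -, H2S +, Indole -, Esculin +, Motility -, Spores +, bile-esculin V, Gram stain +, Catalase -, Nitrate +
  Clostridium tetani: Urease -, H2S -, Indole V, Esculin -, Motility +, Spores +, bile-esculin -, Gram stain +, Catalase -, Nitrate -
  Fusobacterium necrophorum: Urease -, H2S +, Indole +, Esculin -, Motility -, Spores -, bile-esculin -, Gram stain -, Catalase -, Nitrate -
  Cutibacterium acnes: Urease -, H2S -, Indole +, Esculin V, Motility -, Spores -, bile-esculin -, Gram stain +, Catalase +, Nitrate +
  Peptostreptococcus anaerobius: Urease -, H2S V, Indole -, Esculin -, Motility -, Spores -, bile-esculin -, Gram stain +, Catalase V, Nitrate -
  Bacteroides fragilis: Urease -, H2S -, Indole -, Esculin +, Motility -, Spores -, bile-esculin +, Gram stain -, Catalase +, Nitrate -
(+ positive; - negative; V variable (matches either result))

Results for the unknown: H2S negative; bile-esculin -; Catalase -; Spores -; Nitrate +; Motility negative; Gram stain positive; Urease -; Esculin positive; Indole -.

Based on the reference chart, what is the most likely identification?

Actinomyces israelii

Catalase -: excludes Cutibacterium acnes, Bacteroides fragilis — 9 left.
Motility -: excludes Clostridium difficile, Clostridium septicum, Clostridium tetani — 6 left.
Spores -: excludes Clostridium perfringens — 5 left.
Indole -: excludes Fusobacterium nucleatum, Fusobacterium necrophorum — 3 left.
bile-esculin -: all 3 remaining candidates are consistent.
Urease -: all 3 remaining candidates are consistent.
Esculin +: excludes Peptostreptococcus anaerobius — 2 left.
Nitrate +: excludes Prevotella melaninogenica — 1 left.
H2S -: the one remaining candidate is consistent.
Gram stain +: the one remaining candidate is consistent.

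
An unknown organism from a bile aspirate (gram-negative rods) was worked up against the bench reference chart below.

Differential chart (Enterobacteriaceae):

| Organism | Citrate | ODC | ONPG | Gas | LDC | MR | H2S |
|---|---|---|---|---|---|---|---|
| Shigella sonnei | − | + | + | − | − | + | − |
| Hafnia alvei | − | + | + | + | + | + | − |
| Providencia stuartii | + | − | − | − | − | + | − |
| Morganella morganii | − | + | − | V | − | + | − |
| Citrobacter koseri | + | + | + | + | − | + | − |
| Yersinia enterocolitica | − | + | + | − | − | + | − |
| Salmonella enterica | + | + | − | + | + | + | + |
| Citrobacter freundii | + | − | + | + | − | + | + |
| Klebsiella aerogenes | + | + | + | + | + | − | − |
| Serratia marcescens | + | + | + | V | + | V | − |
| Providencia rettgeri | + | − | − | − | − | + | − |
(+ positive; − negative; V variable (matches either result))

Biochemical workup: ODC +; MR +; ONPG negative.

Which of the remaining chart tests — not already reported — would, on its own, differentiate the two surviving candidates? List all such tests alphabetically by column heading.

Citrate, H2S, LDC

ONPG −: excludes 7 organisms — 4 left.
ODC +: excludes Providencia stuartii, Providencia rettgeri — 2 left.
MR +: all 2 remaining candidates are consistent.
Two candidates remain: Morganella morganii and Salmonella enterica.
  Citrate: Morganella morganii −, Salmonella enterica + — discriminates.
  Gas: V vs + — variable for at least one, does not separate.
  LDC: Morganella morganii −, Salmonella enterica + — discriminates.
  H2S: Morganella morganii −, Salmonella enterica + — discriminates.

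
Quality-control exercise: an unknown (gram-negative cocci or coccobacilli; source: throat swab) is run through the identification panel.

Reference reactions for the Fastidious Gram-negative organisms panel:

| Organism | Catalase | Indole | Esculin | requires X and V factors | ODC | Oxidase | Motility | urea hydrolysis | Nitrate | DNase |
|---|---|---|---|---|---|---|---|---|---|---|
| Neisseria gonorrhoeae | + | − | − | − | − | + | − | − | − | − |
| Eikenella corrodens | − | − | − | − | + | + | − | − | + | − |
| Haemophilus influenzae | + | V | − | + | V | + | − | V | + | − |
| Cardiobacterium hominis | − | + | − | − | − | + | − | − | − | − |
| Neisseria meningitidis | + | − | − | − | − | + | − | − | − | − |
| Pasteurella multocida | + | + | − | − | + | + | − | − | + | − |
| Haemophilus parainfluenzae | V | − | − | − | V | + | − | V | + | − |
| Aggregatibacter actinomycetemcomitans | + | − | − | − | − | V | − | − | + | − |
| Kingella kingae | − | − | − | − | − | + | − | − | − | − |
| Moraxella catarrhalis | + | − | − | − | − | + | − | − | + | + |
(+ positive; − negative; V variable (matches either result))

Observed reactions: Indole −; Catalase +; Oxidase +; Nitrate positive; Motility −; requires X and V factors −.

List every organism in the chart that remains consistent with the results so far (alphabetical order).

Oxidase +: all 10 remaining candidates are consistent.
Nitrate +: excludes Neisseria gonorrhoeae, Cardiobacterium hominis, Neisseria meningitidis, Kingella kingae — 6 left.
Indole −: excludes Pasteurella multocida — 5 left.
Motility −: all 5 remaining candidates are consistent.
requires X and V factors −: excludes Haemophilus influenzae — 4 left.
Catalase +: excludes Eikenella corrodens — 3 left.

Aggregatibacter actinomycetemcomitans, Haemophilus parainfluenzae, Moraxella catarrhalis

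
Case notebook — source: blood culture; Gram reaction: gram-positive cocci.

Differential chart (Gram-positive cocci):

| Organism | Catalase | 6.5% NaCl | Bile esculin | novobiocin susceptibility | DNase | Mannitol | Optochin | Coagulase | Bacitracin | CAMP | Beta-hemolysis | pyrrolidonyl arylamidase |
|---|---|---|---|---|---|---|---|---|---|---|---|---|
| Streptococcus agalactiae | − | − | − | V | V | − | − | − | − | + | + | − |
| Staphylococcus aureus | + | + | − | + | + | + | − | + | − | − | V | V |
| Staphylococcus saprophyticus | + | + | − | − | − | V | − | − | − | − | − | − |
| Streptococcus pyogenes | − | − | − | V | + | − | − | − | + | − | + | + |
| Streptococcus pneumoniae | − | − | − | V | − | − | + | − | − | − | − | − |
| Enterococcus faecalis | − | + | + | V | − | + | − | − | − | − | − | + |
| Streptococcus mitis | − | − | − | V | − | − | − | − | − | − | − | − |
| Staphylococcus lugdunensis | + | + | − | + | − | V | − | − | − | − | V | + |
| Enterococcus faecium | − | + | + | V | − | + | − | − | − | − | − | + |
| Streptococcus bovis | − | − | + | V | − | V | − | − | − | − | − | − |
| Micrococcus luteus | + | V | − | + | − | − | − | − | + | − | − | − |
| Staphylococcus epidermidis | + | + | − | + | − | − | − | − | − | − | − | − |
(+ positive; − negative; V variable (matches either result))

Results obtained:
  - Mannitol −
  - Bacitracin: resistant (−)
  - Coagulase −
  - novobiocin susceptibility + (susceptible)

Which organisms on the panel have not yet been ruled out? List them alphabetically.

Staphylococcus epidermidis, Staphylococcus lugdunensis, Streptococcus agalactiae, Streptococcus bovis, Streptococcus mitis, Streptococcus pneumoniae

Mannitol −: excludes Staphylococcus aureus, Enterococcus faecalis, Enterococcus faecium — 9 left.
novobiocin susceptibility +: excludes Staphylococcus saprophyticus — 8 left.
Coagulase −: all 8 remaining candidates are consistent.
Bacitracin −: excludes Streptococcus pyogenes, Micrococcus luteus — 6 left.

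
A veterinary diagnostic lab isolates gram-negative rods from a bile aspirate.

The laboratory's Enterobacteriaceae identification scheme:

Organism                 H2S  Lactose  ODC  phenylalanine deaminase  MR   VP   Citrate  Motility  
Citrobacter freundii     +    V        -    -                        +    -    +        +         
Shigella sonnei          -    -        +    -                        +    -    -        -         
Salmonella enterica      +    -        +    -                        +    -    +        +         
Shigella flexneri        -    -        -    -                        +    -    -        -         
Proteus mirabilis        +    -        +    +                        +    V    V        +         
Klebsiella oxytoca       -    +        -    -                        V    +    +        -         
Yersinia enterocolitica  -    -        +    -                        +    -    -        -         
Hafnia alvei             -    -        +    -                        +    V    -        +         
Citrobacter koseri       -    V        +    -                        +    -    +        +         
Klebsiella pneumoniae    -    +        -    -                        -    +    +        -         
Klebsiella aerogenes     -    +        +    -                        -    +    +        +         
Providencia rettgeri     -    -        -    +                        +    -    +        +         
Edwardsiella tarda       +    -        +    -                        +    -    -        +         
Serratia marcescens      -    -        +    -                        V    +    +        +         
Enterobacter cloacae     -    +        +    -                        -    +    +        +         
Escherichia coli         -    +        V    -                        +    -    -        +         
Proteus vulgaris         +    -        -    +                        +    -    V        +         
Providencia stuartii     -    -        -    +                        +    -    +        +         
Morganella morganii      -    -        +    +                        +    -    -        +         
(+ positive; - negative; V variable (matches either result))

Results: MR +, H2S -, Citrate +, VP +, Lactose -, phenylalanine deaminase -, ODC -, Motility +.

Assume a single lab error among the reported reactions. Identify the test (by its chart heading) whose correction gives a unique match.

ODC

As reported, no row in the chart matches all 8 reactions.
Reversing Lactose → still no organism matches.
Reversing Citrate → still no organism matches.
Reversing MR → still no organism matches.
Reversing Motility → still no organism matches.
Reversing H2S → still no organism matches.
Reversing ODC (to +) → unique match: Serratia marcescens.
Reversing phenylalanine deaminase → still no organism matches.
Reversing VP → still no organism matches.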